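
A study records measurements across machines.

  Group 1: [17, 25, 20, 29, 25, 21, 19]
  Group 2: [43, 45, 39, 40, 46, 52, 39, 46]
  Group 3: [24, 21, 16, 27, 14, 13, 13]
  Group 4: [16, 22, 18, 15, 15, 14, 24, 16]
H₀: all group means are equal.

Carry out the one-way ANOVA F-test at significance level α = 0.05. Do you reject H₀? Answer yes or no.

Group means [22.29, 43.75, 18.29, 17.50], grand mean 25.800
SSB = Σnᵢ(x̄ᵢ−x̄)² = 3610.443; SSW = ΣΣ(x−x̄ᵢ)² = 532.357
MSB = 3610.443/3 = 1203.4810; MSW = 532.357/26 = 20.4753
F = MSB/MSW = 58.7773
df = (3, 26)
p-value (upper-tail) = 0.00000
At α=0.05: p < α → reject H₀

reject H₀: yes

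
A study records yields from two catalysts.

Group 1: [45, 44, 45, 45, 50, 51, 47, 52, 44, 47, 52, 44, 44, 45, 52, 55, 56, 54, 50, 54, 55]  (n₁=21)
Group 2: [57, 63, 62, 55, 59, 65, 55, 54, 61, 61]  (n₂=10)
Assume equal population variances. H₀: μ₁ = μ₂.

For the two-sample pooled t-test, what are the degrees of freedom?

df = n₁ + n₂ − 2 = 21 + 10 − 2 = 29

degrees of freedom = 29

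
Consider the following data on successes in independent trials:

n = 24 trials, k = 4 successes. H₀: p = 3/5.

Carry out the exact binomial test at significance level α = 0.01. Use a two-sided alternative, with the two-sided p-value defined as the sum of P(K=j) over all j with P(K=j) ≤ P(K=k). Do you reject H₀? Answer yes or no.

Exact binomial: n=24, k=4, p₀=3/5=0.6000
P(X=j) = C(n,j)·p₀^j·(1−p₀)^(n−j); p = Σ P(X=j) over j with P(X=j) ≤ P(X=4)
p-value (two-sided) = 0.00002
At α=0.01: p < α → reject H₀

reject H₀: yes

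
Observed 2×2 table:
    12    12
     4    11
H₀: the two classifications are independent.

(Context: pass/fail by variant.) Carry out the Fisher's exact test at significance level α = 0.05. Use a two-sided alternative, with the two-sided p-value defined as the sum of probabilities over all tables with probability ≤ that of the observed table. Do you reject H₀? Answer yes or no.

reject H₀: no

Margins: r₁=24, r₂=15, c₁=16, c₂=23, n=39
p_obs = C(24,12)·C(15,4)/C(39,16); sum pmf over tables with pmf ≤ p_obs
p-value (two-sided) = 0.19232
At α=0.05: p ≥ α → fail to reject H₀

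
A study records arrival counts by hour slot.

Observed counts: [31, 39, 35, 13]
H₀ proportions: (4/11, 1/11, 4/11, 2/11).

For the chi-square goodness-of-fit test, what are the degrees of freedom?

degrees of freedom = 3

df = k − 1 = 4 − 1 = 3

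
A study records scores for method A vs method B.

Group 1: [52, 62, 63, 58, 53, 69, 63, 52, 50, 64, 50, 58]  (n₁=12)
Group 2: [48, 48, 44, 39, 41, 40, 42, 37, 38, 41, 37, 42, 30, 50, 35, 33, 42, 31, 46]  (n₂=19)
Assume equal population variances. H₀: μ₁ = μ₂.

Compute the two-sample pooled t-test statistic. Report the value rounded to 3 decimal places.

test statistic = 8.063

x̄₁=57.833, s₁=6.379, n₁=12
x̄₂=40.211, s₂=5.633, n₂=19
s_p² = [11·6.379² + 18·5.633²]/29 = 35.1319
SE = √(s_p²·(1/12+1/19)) = 2.1856
t = (57.833−40.211)/2.1856 = 8.0633
df = 29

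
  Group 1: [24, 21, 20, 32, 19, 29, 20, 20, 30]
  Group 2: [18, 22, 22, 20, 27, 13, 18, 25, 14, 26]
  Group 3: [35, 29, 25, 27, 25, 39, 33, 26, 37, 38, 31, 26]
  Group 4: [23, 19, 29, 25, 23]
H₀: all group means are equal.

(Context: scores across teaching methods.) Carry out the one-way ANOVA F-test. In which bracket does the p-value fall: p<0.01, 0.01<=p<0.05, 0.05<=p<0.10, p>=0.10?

p-value bracket: p<0.01

Group means [23.89, 20.50, 30.92, 23.80], grand mean 25.278
SSB = Σnᵢ(x̄ᵢ−x̄)² = 638.117; SSW = ΣΣ(x−x̄ᵢ)² = 779.106
MSB = 638.117/3 = 212.7056; MSW = 779.106/32 = 24.3470
F = MSB/MSW = 8.7364
df = (3, 32)
p-value (upper-tail) = 0.00022
→ bracket: p<0.01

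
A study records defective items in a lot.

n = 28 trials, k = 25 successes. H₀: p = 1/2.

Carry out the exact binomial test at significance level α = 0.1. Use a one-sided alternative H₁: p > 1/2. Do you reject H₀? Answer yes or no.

Exact binomial: n=28, k=25, p₀=1/2=0.5000
P(X≥25) from Σ C(n,i)·p₀^i·(1−p₀)^(n−i)
p-value (one-sided, H₁ greater) = 0.00001
At α=0.1: p < α → reject H₀

reject H₀: yes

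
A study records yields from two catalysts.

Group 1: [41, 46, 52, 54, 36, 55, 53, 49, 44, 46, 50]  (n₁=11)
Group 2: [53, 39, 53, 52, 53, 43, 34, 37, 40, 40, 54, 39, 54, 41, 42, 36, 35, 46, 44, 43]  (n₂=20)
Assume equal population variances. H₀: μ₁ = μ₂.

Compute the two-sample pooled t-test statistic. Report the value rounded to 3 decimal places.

x̄₁=47.818, s₁=5.896, n₁=11
x̄₂=43.900, s₂=6.889, n₂=20
s_p² = [10·5.896² + 19·6.889²]/29 = 43.0840
SE = √(s_p²·(1/11+1/20)) = 2.4639
t = (47.818−43.900)/2.4639 = 1.5902
df = 29

test statistic = 1.590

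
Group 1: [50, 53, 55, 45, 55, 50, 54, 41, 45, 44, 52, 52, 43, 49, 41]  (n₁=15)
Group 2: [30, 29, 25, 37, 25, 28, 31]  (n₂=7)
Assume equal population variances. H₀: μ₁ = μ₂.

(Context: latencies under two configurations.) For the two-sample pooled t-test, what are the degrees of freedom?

df = n₁ + n₂ − 2 = 15 + 7 − 2 = 20

degrees of freedom = 20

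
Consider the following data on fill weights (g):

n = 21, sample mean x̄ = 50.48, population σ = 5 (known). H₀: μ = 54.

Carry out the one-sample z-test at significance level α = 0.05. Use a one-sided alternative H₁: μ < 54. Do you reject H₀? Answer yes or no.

reject H₀: yes

SE = σ/√n = 5/√21 = 1.0911
z = (x̄−μ₀)/SE = (50.48−54)/1.0911 = -3.2261
p-value (one-sided, H₁ less) = 0.00063
At α=0.05: p < α → reject H₀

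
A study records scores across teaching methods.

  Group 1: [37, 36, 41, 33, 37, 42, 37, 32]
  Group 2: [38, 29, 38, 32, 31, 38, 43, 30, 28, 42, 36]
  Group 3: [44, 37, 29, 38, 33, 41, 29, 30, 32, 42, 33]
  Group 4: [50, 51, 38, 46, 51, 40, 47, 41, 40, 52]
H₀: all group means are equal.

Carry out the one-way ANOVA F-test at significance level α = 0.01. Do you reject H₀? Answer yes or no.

reject H₀: yes

Group means [36.88, 35.00, 35.27, 45.60], grand mean 38.100
SSB = Σnᵢ(x̄ᵢ−x̄)² = 768.143; SSW = ΣΣ(x−x̄ᵢ)² = 913.457
MSB = 768.143/3 = 256.0477; MSW = 913.457/36 = 25.3738
F = MSB/MSW = 10.0910
df = (3, 36)
p-value (upper-tail) = 0.00006
At α=0.01: p < α → reject H₀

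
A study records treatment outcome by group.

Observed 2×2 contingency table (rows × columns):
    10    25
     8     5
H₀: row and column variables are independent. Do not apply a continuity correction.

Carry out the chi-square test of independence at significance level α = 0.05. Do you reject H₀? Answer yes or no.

reject H₀: yes

Row totals [35, 13], col totals [18, 30], n=48
χ² = (10−13.12)²/13.12 + (25−21.88)²/21.88 + (8−4.88)²/4.88 + (5−8.12)²/8.12 = 4.3956
df = 1
p-value (upper-tail) = 0.03603
At α=0.05: p < α → reject H₀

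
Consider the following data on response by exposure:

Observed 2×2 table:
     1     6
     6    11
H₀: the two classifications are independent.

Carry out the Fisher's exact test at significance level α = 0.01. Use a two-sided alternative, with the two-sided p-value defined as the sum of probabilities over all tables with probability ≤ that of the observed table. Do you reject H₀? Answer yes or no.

reject H₀: no

Margins: r₁=7, r₂=17, c₁=7, c₂=17, n=24
p_obs = C(7,1)·C(17,6)/C(24,7); sum pmf over tables with pmf ≤ p_obs
p-value (two-sided) = 0.62454
At α=0.01: p ≥ α → fail to reject H₀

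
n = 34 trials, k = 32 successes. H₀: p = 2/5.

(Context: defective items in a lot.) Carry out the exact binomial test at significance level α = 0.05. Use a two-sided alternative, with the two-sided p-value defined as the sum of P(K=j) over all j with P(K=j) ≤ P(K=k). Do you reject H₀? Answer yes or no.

reject H₀: yes

Exact binomial: n=34, k=32, p₀=2/5=0.4000
P(X=j) = C(n,j)·p₀^j·(1−p₀)^(n−j); p = Σ P(X=j) over j with P(X=j) ≤ P(X=32)
p-value (two-sided) = 0.00000
At α=0.05: p < α → reject H₀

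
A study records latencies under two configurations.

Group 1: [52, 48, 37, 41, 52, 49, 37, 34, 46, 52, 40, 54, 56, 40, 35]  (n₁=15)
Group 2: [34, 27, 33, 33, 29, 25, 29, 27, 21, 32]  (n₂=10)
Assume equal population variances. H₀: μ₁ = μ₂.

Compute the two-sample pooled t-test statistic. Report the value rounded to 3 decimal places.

x̄₁=44.867, s₁=7.511, n₁=15
x̄₂=29.000, s₂=4.137, n₂=10
s_p² = [14·7.511² + 9·4.137²]/23 = 41.0319
SE = √(s_p²·(1/15+1/10)) = 2.6151
t = (44.867−29.000)/2.6151 = 6.0674
df = 23

test statistic = 6.067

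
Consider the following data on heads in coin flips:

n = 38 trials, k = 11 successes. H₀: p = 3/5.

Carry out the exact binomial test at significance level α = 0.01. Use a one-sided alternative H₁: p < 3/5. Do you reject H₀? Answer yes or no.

Exact binomial: n=38, k=11, p₀=3/5=0.6000
P(X≤11) from Σ C(n,i)·p₀^i·(1−p₀)^(n−i)
p-value (one-sided, H₁ less) = 0.00011
At α=0.01: p < α → reject H₀

reject H₀: yes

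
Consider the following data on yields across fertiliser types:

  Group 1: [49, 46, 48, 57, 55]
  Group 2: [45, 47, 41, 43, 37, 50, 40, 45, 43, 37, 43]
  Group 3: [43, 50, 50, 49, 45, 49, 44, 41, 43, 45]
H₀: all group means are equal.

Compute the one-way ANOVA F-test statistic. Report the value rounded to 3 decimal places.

test statistic = 7.693

Group means [51.00, 42.82, 45.90], grand mean 45.577
SSB = Σnᵢ(x̄ᵢ−x̄)² = 231.810; SSW = ΣΣ(x−x̄ᵢ)² = 346.536
MSB = 231.810/2 = 115.9049; MSW = 346.536/23 = 15.0668
F = MSB/MSW = 7.6927
df = (2, 23)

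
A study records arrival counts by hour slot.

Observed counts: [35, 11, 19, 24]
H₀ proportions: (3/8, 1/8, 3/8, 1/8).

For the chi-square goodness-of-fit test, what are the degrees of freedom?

df = k − 1 = 4 − 1 = 3

degrees of freedom = 3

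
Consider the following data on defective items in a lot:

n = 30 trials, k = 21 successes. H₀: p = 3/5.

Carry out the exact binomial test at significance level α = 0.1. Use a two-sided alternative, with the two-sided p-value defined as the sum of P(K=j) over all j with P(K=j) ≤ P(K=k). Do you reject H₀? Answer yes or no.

reject H₀: no

Exact binomial: n=30, k=21, p₀=3/5=0.6000
P(X=j) = C(n,j)·p₀^j·(1−p₀)^(n−j); p = Σ P(X=j) over j with P(X=j) ≤ P(X=21)
p-value (two-sided) = 0.35166
At α=0.1: p ≥ α → fail to reject H₀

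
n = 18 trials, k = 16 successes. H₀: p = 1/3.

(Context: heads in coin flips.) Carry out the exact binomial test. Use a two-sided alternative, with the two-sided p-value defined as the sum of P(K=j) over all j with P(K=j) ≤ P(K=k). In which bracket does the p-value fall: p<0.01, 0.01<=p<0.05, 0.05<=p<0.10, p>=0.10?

Exact binomial: n=18, k=16, p₀=1/3=0.3333
P(X=j) = C(n,j)·p₀^j·(1−p₀)^(n−j); p = Σ P(X=j) over j with P(X=j) ≤ P(X=16)
p-value (two-sided) = 0.00000
→ bracket: p<0.01

p-value bracket: p<0.01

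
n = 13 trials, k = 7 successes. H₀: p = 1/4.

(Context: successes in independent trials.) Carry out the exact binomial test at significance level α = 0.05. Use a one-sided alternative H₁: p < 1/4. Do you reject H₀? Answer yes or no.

reject H₀: no

Exact binomial: n=13, k=7, p₀=1/4=0.2500
P(X≤7) from Σ C(n,i)·p₀^i·(1−p₀)^(n−i)
p-value (one-sided, H₁ less) = 0.99435
At α=0.05: p ≥ α → fail to reject H₀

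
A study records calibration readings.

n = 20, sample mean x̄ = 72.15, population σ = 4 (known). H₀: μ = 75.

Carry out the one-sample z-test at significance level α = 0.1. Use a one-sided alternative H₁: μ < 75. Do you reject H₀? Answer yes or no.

reject H₀: yes

SE = σ/√n = 4/√20 = 0.8944
z = (x̄−μ₀)/SE = (72.15−75)/0.8944 = -3.1864
p-value (one-sided, H₁ less) = 0.00072
At α=0.1: p < α → reject H₀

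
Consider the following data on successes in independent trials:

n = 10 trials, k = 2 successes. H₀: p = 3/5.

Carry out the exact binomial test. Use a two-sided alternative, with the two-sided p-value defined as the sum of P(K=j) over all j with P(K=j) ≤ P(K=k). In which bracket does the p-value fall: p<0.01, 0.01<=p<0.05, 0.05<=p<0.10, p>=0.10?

Exact binomial: n=10, k=2, p₀=3/5=0.6000
P(X=j) = C(n,j)·p₀^j·(1−p₀)^(n−j); p = Σ P(X=j) over j with P(X=j) ≤ P(X=2)
p-value (two-sided) = 0.01834
→ bracket: 0.01<=p<0.05

p-value bracket: 0.01<=p<0.05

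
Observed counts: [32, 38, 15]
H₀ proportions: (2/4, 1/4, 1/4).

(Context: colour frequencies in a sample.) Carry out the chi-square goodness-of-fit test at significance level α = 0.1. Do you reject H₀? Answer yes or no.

reject H₀: yes

n = 85; E_i = n·p_i = [42.50, 21.25, 21.25]
χ² = (32−42.50)²/42.50 + (38−21.25)²/21.25 + (15−21.25)²/21.25 = 17.6353
df = 2
p-value (upper-tail) = 0.00015
At α=0.1: p < α → reject H₀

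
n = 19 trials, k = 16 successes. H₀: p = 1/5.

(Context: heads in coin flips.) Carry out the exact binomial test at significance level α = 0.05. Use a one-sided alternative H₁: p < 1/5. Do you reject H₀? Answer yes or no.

reject H₀: no

Exact binomial: n=19, k=16, p₀=1/5=0.2000
P(X≤16) from Σ C(n,i)·p₀^i·(1−p₀)^(n−i)
p-value (one-sided, H₁ less) = 1.00000
At α=0.05: p ≥ α → fail to reject H₀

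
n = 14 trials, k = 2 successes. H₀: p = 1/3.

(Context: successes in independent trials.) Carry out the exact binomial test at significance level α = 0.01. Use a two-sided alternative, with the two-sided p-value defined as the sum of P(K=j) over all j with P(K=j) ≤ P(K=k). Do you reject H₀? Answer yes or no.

Exact binomial: n=14, k=2, p₀=1/3=0.3333
P(X=j) = C(n,j)·p₀^j·(1−p₀)^(n−j); p = Σ P(X=j) over j with P(X=j) ≤ P(X=2)
p-value (two-sided) = 0.16295
At α=0.01: p ≥ α → fail to reject H₀

reject H₀: no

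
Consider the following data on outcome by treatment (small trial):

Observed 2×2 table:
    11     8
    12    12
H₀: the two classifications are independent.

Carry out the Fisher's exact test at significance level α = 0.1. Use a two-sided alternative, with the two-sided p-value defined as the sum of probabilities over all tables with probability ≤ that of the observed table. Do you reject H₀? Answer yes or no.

reject H₀: no

Margins: r₁=19, r₂=24, c₁=23, c₂=20, n=43
p_obs = C(19,11)·C(24,12)/C(43,23); sum pmf over tables with pmf ≤ p_obs
p-value (two-sided) = 0.75995
At α=0.1: p ≥ α → fail to reject H₀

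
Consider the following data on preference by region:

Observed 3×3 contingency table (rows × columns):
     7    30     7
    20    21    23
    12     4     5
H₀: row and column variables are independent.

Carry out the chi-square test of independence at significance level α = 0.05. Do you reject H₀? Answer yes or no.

reject H₀: yes

Row totals [44, 64, 21], col totals [39, 55, 35], n=129
χ² = (7−13.30)²/13.30 + (30−18.76)²/18.76 + (7−11.94)²/11.94 + (20−19.35)²/19.35 + (21−27.29)²/27.29 + (23−17.36)²/17.36 + (12−6.35)²/6.35 + (4−8.95)²/8.95 + (5−5.70)²/5.70 = 22.9189
df = 4
p-value (upper-tail) = 0.00013
At α=0.05: p < α → reject H₀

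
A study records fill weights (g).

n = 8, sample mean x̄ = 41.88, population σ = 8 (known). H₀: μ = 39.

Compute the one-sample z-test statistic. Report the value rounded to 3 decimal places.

SE = σ/√n = 8/√8 = 2.8284
z = (x̄−μ₀)/SE = (41.88−39)/2.8284 = 1.0182

test statistic = 1.018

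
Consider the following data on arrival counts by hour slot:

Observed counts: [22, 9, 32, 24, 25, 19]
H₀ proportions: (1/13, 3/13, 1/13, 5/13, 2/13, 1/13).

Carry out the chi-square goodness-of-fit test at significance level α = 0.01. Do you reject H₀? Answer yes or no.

n = 131; E_i = n·p_i = [10.08, 30.23, 10.08, 50.38, 20.15, 10.08]
χ² = (22−10.08)²/10.08 + (9−30.23)²/30.23 + (32−10.08)²/10.08 + (24−50.38)²/50.38 + (25−20.15)²/20.15 + (19−10.08)²/10.08 = 99.5962
df = 5
p-value (upper-tail) = 0.00000
At α=0.01: p < α → reject H₀

reject H₀: yes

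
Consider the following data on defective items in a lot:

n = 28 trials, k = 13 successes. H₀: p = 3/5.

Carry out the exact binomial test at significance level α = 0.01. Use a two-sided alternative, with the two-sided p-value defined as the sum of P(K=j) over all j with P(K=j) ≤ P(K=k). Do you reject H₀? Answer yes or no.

reject H₀: no

Exact binomial: n=28, k=13, p₀=3/5=0.6000
P(X=j) = C(n,j)·p₀^j·(1−p₀)^(n−j); p = Σ P(X=j) over j with P(X=j) ≤ P(X=13)
p-value (two-sided) = 0.17647
At α=0.01: p ≥ α → fail to reject H₀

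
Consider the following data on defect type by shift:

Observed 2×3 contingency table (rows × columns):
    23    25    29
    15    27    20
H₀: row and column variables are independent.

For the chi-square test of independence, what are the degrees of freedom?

degrees of freedom = 2

df = (r−1)(c−1) = (2−1)·(3−1) = 2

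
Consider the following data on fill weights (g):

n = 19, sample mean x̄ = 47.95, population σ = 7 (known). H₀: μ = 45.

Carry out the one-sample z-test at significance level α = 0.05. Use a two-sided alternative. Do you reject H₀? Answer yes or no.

SE = σ/√n = 7/√19 = 1.6059
z = (x̄−μ₀)/SE = (47.95−45)/1.6059 = 1.8370
p-value (two-sided) = 0.06622
At α=0.05: p ≥ α → fail to reject H₀

reject H₀: no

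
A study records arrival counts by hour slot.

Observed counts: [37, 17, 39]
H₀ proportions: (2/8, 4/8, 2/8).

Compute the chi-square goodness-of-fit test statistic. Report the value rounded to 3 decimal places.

test statistic = 37.516

n = 93; E_i = n·p_i = [23.25, 46.50, 23.25]
χ² = (37−23.25)²/23.25 + (17−46.50)²/46.50 + (39−23.25)²/23.25 = 37.5161
df = 2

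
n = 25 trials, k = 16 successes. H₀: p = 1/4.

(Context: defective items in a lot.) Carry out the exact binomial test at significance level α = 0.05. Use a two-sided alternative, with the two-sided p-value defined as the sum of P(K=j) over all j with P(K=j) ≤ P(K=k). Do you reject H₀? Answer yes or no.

Exact binomial: n=25, k=16, p₀=1/4=0.2500
P(X=j) = C(n,j)·p₀^j·(1−p₀)^(n−j); p = Σ P(X=j) over j with P(X=j) ≤ P(X=16)
p-value (two-sided) = 0.00004
At α=0.05: p < α → reject H₀

reject H₀: yes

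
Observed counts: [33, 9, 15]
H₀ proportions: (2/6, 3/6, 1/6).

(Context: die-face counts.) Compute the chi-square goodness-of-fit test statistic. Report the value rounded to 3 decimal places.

test statistic = 26.842

n = 57; E_i = n·p_i = [19.00, 28.50, 9.50]
χ² = (33−19.00)²/19.00 + (9−28.50)²/28.50 + (15−9.50)²/9.50 = 26.8421
df = 2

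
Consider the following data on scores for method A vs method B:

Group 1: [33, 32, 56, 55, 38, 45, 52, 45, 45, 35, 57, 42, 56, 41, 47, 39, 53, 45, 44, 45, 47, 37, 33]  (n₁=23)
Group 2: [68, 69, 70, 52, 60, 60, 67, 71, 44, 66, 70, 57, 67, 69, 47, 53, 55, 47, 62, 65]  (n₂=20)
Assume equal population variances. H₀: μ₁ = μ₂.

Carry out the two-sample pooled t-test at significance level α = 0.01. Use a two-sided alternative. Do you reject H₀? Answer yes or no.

x̄₁=44.435, s₁=7.780, n₁=23
x̄₂=60.950, s₂=8.684, n₂=20
s_p² = [22·7.780² + 19·8.684²]/41 = 67.4293
SE = √(s_p²·(1/23+1/20)) = 2.5106
t = (44.435−60.950)/2.5106 = -6.5782
df = 41
p-value (two-sided) = 0.00000
At α=0.01: p < α → reject H₀

reject H₀: yes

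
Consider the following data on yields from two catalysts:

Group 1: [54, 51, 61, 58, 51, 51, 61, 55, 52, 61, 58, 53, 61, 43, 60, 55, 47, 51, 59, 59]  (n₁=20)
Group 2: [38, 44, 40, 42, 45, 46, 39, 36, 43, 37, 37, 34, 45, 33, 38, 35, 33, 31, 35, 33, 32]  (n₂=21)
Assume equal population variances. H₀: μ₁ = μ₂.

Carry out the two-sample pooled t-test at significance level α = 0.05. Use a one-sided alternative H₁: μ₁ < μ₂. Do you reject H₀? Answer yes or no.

x̄₁=55.050, s₁=5.155, n₁=20
x̄₂=37.905, s₂=4.711, n₂=21
s_p² = [19·5.155² + 20·4.711²]/39 = 24.3272
SE = √(s_p²·(1/20+1/21)) = 1.5410
t = (55.050−37.905)/1.5410 = 11.1258
df = 39
p-value (one-sided, H₁ less) = 1.00000
At α=0.05: p ≥ α → fail to reject H₀

reject H₀: no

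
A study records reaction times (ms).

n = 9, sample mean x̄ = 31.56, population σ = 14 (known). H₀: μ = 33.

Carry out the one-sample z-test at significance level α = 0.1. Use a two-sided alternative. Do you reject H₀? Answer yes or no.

reject H₀: no

SE = σ/√n = 14/√9 = 4.6667
z = (x̄−μ₀)/SE = (31.56−33)/4.6667 = -0.3086
p-value (two-sided) = 0.75765
At α=0.1: p ≥ α → fail to reject H₀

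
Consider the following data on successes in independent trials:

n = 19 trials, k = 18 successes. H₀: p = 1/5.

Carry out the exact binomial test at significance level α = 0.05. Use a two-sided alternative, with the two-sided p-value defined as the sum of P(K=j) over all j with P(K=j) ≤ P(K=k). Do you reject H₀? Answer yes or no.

Exact binomial: n=19, k=18, p₀=1/5=0.2000
P(X=j) = C(n,j)·p₀^j·(1−p₀)^(n−j); p = Σ P(X=j) over j with P(X=j) ≤ P(X=18)
p-value (two-sided) = 0.00000
At α=0.05: p < α → reject H₀

reject H₀: yes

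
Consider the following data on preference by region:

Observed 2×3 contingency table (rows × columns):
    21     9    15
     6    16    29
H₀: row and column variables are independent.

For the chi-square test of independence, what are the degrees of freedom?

degrees of freedom = 2

df = (r−1)(c−1) = (2−1)·(3−1) = 2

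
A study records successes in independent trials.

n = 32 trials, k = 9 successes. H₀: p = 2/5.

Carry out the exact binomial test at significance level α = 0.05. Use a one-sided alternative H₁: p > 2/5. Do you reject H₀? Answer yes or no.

Exact binomial: n=32, k=9, p₀=2/5=0.4000
P(X≥9) from Σ C(n,i)·p₀^i·(1−p₀)^(n−i)
p-value (one-sided, H₁ greater) = 0.94252
At α=0.05: p ≥ α → fail to reject H₀

reject H₀: no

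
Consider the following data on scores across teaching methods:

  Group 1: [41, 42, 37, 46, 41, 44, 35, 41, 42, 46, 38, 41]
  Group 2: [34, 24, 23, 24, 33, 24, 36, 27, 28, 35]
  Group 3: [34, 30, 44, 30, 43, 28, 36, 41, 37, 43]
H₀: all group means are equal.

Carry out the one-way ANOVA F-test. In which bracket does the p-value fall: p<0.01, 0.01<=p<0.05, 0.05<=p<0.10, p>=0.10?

Group means [41.17, 28.80, 36.60], grand mean 35.875
SSB = Σnᵢ(x̄ᵢ−x̄)² = 841.833; SSW = ΣΣ(x−x̄ᵢ)² = 687.667
MSB = 841.833/2 = 420.9167; MSW = 687.667/29 = 23.7126
F = MSB/MSW = 17.7507
df = (2, 29)
p-value (upper-tail) = 0.00001
→ bracket: p<0.01

p-value bracket: p<0.01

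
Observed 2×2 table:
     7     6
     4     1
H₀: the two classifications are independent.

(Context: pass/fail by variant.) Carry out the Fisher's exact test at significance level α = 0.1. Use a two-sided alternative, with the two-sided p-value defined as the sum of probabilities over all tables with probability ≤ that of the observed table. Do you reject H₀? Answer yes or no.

Margins: r₁=13, r₂=5, c₁=11, c₂=7, n=18
p_obs = C(13,7)·C(5,4)/C(18,11); sum pmf over tables with pmf ≤ p_obs
p-value (two-sided) = 0.59559
At α=0.1: p ≥ α → fail to reject H₀

reject H₀: no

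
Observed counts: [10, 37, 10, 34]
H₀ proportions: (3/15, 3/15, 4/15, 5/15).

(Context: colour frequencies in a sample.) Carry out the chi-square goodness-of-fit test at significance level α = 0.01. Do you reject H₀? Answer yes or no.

n = 91; E_i = n·p_i = [18.20, 18.20, 24.27, 30.33]
χ² = (10−18.20)²/18.20 + (37−18.20)²/18.20 + (10−24.27)²/24.27 + (34−30.33)²/30.33 = 31.9451
df = 3
p-value (upper-tail) = 0.00000
At α=0.01: p < α → reject H₀

reject H₀: yes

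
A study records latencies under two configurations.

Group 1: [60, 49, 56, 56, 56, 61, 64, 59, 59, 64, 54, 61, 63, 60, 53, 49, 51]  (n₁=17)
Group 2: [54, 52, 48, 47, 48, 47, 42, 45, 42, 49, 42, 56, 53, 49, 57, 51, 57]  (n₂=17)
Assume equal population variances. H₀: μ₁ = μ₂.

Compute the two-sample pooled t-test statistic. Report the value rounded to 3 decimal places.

test statistic = 4.713

x̄₁=57.353, s₁=4.885, n₁=17
x̄₂=49.353, s₂=5.012, n₂=17
s_p² = [16·4.885² + 16·5.012²]/32 = 24.4926
SE = √(s_p²·(1/17+1/17)) = 1.6975
t = (57.353−49.353)/1.6975 = 4.7128
df = 32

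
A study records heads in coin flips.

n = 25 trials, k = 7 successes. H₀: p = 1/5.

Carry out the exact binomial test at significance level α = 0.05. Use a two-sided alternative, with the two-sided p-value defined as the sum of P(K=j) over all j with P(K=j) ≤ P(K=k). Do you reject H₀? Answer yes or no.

reject H₀: no

Exact binomial: n=25, k=7, p₀=1/5=0.2000
P(X=j) = C(n,j)·p₀^j·(1−p₀)^(n−j); p = Σ P(X=j) over j with P(X=j) ≤ P(X=7)
p-value (two-sided) = 0.31819
At α=0.05: p ≥ α → fail to reject H₀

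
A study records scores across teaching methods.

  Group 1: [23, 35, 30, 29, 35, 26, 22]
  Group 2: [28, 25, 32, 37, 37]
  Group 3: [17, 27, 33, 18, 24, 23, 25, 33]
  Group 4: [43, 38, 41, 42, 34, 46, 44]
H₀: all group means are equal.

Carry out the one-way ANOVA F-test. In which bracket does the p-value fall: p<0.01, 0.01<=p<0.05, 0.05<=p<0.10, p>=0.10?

Group means [28.57, 31.80, 25.00, 41.14], grand mean 31.370
SSB = Σnᵢ(x̄ᵢ−x̄)² = 1048.925; SSW = ΣΣ(x−x̄ᵢ)² = 627.371
MSB = 1048.925/3 = 349.6416; MSW = 627.371/23 = 27.2770
F = MSB/MSW = 12.8182
df = (3, 23)
p-value (upper-tail) = 0.00004
→ bracket: p<0.01

p-value bracket: p<0.01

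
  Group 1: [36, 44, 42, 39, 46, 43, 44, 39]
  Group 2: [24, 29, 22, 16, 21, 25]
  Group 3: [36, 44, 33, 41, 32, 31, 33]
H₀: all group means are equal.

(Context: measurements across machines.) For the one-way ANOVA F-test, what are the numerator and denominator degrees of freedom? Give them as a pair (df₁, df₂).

degrees of freedom = [2, 18]

k = 3 groups, N = 21 total
df = (k−1, N−k) = (3−1, 21−3) = (2, 18)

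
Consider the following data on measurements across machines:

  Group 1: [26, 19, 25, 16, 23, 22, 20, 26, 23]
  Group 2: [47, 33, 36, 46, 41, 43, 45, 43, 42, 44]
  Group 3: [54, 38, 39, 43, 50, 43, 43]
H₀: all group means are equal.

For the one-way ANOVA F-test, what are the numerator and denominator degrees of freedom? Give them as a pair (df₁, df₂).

k = 3 groups, N = 26 total
df = (k−1, N−k) = (3−1, 26−3) = (2, 23)

degrees of freedom = [2, 23]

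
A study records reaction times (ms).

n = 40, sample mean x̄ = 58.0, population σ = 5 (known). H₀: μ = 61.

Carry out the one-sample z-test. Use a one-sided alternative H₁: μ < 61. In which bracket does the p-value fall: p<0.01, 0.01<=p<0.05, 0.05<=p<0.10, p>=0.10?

SE = σ/√n = 5/√40 = 0.7906
z = (x̄−μ₀)/SE = (58.0−61)/0.7906 = -3.7947
p-value (one-sided, H₁ less) = 0.00007
→ bracket: p<0.01

p-value bracket: p<0.01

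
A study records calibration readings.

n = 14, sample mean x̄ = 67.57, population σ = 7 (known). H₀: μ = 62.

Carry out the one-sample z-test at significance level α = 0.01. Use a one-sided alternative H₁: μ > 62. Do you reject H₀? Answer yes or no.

reject H₀: yes

SE = σ/√n = 7/√14 = 1.8708
z = (x̄−μ₀)/SE = (67.57−62)/1.8708 = 2.9773
p-value (one-sided, H₁ greater) = 0.00145
At α=0.01: p < α → reject H₀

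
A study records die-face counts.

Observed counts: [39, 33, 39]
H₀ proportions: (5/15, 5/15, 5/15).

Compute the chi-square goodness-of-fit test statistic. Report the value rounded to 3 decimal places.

n = 111; E_i = n·p_i = [37.00, 37.00, 37.00]
χ² = (39−37.00)²/37.00 + (33−37.00)²/37.00 + (39−37.00)²/37.00 = 0.6486
df = 2

test statistic = 0.649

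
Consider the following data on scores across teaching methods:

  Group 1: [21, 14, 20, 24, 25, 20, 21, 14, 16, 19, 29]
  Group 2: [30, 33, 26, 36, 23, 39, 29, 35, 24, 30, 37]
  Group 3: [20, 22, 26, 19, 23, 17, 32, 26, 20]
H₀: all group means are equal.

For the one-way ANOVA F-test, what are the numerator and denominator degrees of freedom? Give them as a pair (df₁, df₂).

k = 3 groups, N = 31 total
df = (k−1, N−k) = (3−1, 31−3) = (2, 28)

degrees of freedom = [2, 28]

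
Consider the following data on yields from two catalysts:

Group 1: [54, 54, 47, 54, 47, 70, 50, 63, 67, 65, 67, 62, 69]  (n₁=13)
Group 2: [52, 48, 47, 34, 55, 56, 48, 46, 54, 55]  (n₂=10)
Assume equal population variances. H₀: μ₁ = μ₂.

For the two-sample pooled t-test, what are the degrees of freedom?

df = n₁ + n₂ − 2 = 13 + 10 − 2 = 21

degrees of freedom = 21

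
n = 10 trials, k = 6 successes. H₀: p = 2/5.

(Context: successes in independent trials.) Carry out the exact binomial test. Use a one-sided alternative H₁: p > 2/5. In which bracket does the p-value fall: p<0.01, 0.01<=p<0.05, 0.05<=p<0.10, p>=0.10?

Exact binomial: n=10, k=6, p₀=2/5=0.4000
P(X≥6) from Σ C(n,i)·p₀^i·(1−p₀)^(n−i)
p-value (one-sided, H₁ greater) = 0.16624
→ bracket: p>=0.10

p-value bracket: p>=0.10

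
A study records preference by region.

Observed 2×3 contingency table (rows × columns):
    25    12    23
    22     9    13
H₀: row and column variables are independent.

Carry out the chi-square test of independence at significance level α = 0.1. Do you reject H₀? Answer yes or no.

Row totals [60, 44], col totals [47, 21, 36], n=104
χ² = (25−27.12)²/27.12 + (12−12.12)²/12.12 + (23−20.77)²/20.77 + (22−19.88)²/19.88 + (9−8.88)²/8.88 + (13−15.23)²/15.23 = 0.9590
df = 2
p-value (upper-tail) = 0.61909
At α=0.1: p ≥ α → fail to reject H₀

reject H₀: no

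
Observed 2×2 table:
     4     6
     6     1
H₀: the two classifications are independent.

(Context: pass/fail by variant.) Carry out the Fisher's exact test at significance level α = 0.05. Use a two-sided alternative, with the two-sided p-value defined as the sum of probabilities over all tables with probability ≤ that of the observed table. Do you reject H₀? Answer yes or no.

reject H₀: no

Margins: r₁=10, r₂=7, c₁=10, c₂=7, n=17
p_obs = C(10,4)·C(7,6)/C(17,10); sum pmf over tables with pmf ≤ p_obs
p-value (two-sided) = 0.13400
At α=0.05: p ≥ α → fail to reject H₀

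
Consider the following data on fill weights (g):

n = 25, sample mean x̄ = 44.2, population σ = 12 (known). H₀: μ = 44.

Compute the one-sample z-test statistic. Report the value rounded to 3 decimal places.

test statistic = 0.083

SE = σ/√n = 12/√25 = 2.4000
z = (x̄−μ₀)/SE = (44.2−44)/2.4000 = 0.0833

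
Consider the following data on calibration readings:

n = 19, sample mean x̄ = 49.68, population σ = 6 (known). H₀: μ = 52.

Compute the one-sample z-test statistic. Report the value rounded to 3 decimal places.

test statistic = -1.685

SE = σ/√n = 6/√19 = 1.3765
z = (x̄−μ₀)/SE = (49.68−52)/1.3765 = -1.6854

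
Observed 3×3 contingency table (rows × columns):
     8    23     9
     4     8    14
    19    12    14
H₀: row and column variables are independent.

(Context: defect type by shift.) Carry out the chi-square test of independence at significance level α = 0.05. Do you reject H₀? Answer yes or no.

Row totals [40, 26, 45], col totals [31, 43, 37], n=111
χ² = (8−11.17)²/11.17 + (23−15.50)²/15.50 + (9−13.33)²/13.33 + (4−7.26)²/7.26 + (8−10.07)²/10.07 + (14−8.67)²/8.67 + (19−12.57)²/12.57 + (12−17.43)²/17.43 + (14−15.00)²/15.00 = 16.1679
df = 4
p-value (upper-tail) = 0.00280
At α=0.05: p < α → reject H₀

reject H₀: yes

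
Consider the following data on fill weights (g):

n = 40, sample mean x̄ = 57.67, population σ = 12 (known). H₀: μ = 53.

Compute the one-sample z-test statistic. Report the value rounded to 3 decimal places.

test statistic = 2.461

SE = σ/√n = 12/√40 = 1.8974
z = (x̄−μ₀)/SE = (57.67−53)/1.8974 = 2.4613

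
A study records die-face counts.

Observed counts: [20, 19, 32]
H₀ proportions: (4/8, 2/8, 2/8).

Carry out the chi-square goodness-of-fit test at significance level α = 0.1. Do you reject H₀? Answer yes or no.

n = 71; E_i = n·p_i = [35.50, 17.75, 17.75]
χ² = (20−35.50)²/35.50 + (19−17.75)²/17.75 + (32−17.75)²/17.75 = 18.2958
df = 2
p-value (upper-tail) = 0.00011
At α=0.1: p < α → reject H₀

reject H₀: yes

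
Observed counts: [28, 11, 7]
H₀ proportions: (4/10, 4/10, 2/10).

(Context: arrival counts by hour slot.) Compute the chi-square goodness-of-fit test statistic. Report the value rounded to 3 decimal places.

test statistic = 8.511

n = 46; E_i = n·p_i = [18.40, 18.40, 9.20]
χ² = (28−18.40)²/18.40 + (11−18.40)²/18.40 + (7−9.20)²/9.20 = 8.5109
df = 2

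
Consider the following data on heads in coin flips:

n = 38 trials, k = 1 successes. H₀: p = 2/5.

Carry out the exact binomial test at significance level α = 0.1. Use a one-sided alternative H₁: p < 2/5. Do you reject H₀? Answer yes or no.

Exact binomial: n=38, k=1, p₀=2/5=0.4000
P(X≤1) from Σ C(n,i)·p₀^i·(1−p₀)^(n−i)
p-value (one-sided, H₁ less) = 0.00000
At α=0.1: p < α → reject H₀

reject H₀: yes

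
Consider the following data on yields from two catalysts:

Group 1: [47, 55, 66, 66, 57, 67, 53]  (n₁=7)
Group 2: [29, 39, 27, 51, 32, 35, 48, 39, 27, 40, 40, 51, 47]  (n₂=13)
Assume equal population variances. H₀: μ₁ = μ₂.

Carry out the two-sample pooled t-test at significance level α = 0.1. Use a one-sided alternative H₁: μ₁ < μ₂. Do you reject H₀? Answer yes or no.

x̄₁=58.714, s₁=7.761, n₁=7
x̄₂=38.846, s₂=8.601, n₂=13
s_p² = [6·7.761² + 12·8.601²]/18 = 69.3956
SE = √(s_p²·(1/7+1/13)) = 3.9054
t = (58.714−38.846)/3.9054 = 5.0874
df = 18
p-value (one-sided, H₁ less) = 0.99996
At α=0.1: p ≥ α → fail to reject H₀

reject H₀: no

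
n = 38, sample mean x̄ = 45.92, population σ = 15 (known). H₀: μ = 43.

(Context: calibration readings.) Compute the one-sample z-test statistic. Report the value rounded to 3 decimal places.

test statistic = 1.200

SE = σ/√n = 15/√38 = 2.4333
z = (x̄−μ₀)/SE = (45.92−43)/2.4333 = 1.2000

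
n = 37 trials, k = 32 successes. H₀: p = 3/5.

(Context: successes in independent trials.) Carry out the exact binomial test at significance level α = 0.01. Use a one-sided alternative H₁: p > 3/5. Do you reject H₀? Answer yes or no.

reject H₀: yes

Exact binomial: n=37, k=32, p₀=3/5=0.6000
P(X≥32) from Σ C(n,i)·p₀^i·(1−p₀)^(n−i)
p-value (one-sided, H₁ greater) = 0.00045
At α=0.01: p < α → reject H₀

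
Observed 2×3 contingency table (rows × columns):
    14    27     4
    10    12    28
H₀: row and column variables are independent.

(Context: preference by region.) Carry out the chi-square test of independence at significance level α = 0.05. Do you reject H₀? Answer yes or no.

Row totals [45, 50], col totals [24, 39, 32], n=95
χ² = (14−11.37)²/11.37 + (27−18.47)²/18.47 + (4−15.16)²/15.16 + (10−12.63)²/12.63 + (12−20.53)²/20.53 + (28−16.84)²/16.84 = 24.2399
df = 2
p-value (upper-tail) = 0.00001
At α=0.05: p < α → reject H₀

reject H₀: yes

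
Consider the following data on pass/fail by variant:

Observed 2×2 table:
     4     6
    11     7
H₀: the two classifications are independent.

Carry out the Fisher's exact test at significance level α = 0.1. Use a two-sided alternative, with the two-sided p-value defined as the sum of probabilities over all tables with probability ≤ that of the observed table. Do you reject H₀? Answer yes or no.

Margins: r₁=10, r₂=18, c₁=15, c₂=13, n=28
p_obs = C(10,4)·C(18,11)/C(28,15); sum pmf over tables with pmf ≤ p_obs
p-value (two-sided) = 0.43280
At α=0.1: p ≥ α → fail to reject H₀

reject H₀: no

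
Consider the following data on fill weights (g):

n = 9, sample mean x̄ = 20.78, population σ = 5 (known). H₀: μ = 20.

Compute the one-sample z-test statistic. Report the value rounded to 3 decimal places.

SE = σ/√n = 5/√9 = 1.6667
z = (x̄−μ₀)/SE = (20.78−20)/1.6667 = 0.4680

test statistic = 0.468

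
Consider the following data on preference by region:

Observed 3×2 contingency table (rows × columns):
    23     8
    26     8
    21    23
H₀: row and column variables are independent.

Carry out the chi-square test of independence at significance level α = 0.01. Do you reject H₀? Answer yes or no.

Row totals [31, 34, 44], col totals [70, 39], n=109
χ² = (23−19.91)²/19.91 + (8−11.09)²/11.09 + (26−21.83)²/21.83 + (8−12.17)²/12.17 + (21−28.26)²/28.26 + (23−15.74)²/15.74 = 8.7713
df = 2
p-value (upper-tail) = 0.01245
At α=0.01: p ≥ α → fail to reject H₀

reject H₀: no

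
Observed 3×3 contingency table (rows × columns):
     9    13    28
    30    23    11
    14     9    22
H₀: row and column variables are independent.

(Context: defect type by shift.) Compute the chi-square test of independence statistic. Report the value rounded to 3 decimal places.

Row totals [50, 64, 45], col totals [53, 45, 61], n=159
χ² = (9−16.67)²/16.67 + (13−14.15)²/14.15 + (28−19.18)²/19.18 + (30−21.33)²/21.33 + (23−18.11)²/18.11 + (11−24.55)²/24.55 + (14−15.00)²/15.00 + (9−12.74)²/12.74 + (22−17.26)²/17.26 = 22.4559
df = 4

test statistic = 22.456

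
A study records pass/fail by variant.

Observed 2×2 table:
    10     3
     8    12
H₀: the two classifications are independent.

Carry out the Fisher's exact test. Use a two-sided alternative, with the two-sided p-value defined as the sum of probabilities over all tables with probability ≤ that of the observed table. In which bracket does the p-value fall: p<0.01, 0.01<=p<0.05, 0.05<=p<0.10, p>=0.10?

Margins: r₁=13, r₂=20, c₁=18, c₂=15, n=33
p_obs = C(13,10)·C(20,8)/C(33,18); sum pmf over tables with pmf ≤ p_obs
p-value (two-sided) = 0.07244
→ bracket: 0.05<=p<0.10

p-value bracket: 0.05<=p<0.10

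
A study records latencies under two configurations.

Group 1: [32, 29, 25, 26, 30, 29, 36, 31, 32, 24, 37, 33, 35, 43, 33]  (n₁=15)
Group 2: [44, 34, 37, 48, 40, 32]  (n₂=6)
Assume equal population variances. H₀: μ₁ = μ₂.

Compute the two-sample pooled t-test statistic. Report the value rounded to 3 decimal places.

test statistic = -2.945

x̄₁=31.667, s₁=4.952, n₁=15
x̄₂=39.167, s₂=6.080, n₂=6
s_p² = [14·4.952² + 5·6.080²]/19 = 27.7982
SE = √(s_p²·(1/15+1/6)) = 2.5468
t = (31.667−39.167)/2.5468 = -2.9449
df = 19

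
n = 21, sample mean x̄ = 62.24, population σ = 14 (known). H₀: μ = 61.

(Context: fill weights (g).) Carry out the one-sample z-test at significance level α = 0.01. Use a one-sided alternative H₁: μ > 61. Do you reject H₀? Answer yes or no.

reject H₀: no

SE = σ/√n = 14/√21 = 3.0551
z = (x̄−μ₀)/SE = (62.24−61)/3.0551 = 0.4059
p-value (one-sided, H₁ greater) = 0.34241
At α=0.01: p ≥ α → fail to reject H₀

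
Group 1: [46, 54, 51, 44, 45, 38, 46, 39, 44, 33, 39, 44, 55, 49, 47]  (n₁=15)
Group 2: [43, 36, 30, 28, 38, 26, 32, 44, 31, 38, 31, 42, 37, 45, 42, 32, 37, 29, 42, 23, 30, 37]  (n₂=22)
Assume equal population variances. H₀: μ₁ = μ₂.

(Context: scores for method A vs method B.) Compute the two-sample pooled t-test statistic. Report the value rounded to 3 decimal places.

test statistic = 4.729

x̄₁=44.933, s₁=6.017, n₁=15
x̄₂=35.136, s₂=6.297, n₂=22
s_p² = [14·6.017² + 21·6.297²]/35 = 38.2721
SE = √(s_p²·(1/15+1/22)) = 2.0715
t = (44.933−35.136)/2.0715 = 4.7294
df = 35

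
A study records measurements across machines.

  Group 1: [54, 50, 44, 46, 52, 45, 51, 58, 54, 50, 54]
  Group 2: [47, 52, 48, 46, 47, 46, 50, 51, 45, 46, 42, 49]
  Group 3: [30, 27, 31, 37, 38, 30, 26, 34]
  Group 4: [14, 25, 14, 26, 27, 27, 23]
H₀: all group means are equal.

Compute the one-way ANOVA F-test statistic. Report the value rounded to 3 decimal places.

test statistic = 86.835

Group means [50.73, 47.42, 31.62, 22.29], grand mean 40.421
SSB = Σnᵢ(x̄ᵢ−x̄)² = 4676.861; SSW = ΣΣ(x−x̄ᵢ)² = 610.402
MSB = 4676.861/3 = 1558.9537; MSW = 610.402/34 = 17.9530
F = MSB/MSW = 86.8353
df = (3, 34)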